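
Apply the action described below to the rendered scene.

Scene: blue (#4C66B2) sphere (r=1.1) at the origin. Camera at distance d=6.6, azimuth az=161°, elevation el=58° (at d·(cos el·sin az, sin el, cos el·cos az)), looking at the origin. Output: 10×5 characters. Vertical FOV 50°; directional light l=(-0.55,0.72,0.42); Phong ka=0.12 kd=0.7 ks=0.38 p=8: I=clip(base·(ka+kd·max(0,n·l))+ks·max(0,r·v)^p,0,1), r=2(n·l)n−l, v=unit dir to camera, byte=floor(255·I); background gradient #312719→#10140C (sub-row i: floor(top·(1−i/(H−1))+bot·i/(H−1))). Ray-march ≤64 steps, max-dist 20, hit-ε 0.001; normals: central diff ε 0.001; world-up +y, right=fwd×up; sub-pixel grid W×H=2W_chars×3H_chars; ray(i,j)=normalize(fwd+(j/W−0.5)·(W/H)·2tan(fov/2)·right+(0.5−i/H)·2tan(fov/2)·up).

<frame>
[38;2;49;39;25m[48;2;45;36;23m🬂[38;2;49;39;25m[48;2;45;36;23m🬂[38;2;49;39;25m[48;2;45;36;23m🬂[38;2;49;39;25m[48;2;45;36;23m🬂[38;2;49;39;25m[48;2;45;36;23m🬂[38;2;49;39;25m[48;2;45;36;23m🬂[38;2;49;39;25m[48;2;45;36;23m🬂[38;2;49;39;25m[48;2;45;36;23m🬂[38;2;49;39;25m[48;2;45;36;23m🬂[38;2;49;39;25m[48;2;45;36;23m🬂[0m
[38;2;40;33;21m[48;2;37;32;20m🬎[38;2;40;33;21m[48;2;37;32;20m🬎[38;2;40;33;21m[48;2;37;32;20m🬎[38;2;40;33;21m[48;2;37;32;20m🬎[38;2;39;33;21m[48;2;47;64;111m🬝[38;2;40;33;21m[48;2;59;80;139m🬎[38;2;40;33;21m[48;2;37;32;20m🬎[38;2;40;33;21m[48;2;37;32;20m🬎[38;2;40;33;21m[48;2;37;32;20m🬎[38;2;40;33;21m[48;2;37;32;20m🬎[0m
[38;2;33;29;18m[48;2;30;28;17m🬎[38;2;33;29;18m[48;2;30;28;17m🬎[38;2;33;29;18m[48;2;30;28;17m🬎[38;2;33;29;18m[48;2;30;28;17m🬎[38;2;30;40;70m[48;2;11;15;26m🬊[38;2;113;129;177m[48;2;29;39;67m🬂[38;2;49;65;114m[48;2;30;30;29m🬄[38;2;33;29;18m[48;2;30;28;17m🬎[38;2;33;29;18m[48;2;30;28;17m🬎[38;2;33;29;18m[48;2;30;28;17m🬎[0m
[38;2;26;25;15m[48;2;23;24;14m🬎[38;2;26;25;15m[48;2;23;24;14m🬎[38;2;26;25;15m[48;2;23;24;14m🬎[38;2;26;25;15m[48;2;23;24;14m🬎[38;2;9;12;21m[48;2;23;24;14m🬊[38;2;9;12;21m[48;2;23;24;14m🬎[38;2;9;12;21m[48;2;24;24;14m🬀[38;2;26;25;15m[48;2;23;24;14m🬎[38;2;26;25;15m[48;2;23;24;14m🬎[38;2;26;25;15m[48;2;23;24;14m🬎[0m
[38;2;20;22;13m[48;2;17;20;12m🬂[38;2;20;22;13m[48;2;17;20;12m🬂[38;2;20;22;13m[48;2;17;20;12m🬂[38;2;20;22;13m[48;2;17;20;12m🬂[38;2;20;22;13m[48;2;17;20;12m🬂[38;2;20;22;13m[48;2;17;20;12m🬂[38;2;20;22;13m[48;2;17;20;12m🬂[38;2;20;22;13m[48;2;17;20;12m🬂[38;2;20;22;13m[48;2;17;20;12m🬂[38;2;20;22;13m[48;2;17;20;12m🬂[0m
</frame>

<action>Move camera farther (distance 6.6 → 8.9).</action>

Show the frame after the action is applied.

<frame>
[38;2;49;39;25m[48;2;45;36;23m🬂[38;2;49;39;25m[48;2;45;36;23m🬂[38;2;49;39;25m[48;2;45;36;23m🬂[38;2;49;39;25m[48;2;45;36;23m🬂[38;2;49;39;25m[48;2;45;36;23m🬂[38;2;49;39;25m[48;2;45;36;23m🬂[38;2;49;39;25m[48;2;45;36;23m🬂[38;2;49;39;25m[48;2;45;36;23m🬂[38;2;49;39;25m[48;2;45;36;23m🬂[38;2;49;39;25m[48;2;45;36;23m🬂[0m
[38;2;40;33;21m[48;2;37;32;20m🬎[38;2;40;33;21m[48;2;37;32;20m🬎[38;2;40;33;21m[48;2;37;32;20m🬎[38;2;40;33;21m[48;2;37;32;20m🬎[38;2;40;33;21m[48;2;37;32;20m🬎[38;2;40;33;21m[48;2;37;32;20m🬎[38;2;40;33;21m[48;2;37;32;20m🬎[38;2;40;33;21m[48;2;37;32;20m🬎[38;2;40;33;21m[48;2;37;32;20m🬎[38;2;40;33;21m[48;2;37;32;20m🬎[0m
[38;2;33;29;18m[48;2;30;28;17m🬎[38;2;33;29;18m[48;2;30;28;17m🬎[38;2;33;29;18m[48;2;30;28;17m🬎[38;2;33;29;18m[48;2;30;28;17m🬎[38;2;40;54;95m[48;2;25;26;26m🬁[38;2;66;84;136m[48;2;24;33;57m🬊[38;2;33;29;18m[48;2;30;28;17m🬎[38;2;33;29;18m[48;2;30;28;17m🬎[38;2;33;29;18m[48;2;30;28;17m🬎[38;2;33;29;18m[48;2;30;28;17m🬎[0m
[38;2;26;25;15m[48;2;23;24;14m🬎[38;2;26;25;15m[48;2;23;24;14m🬎[38;2;26;25;15m[48;2;23;24;14m🬎[38;2;26;25;15m[48;2;23;24;14m🬎[38;2;24;24;14m[48;2;9;12;21m🬺[38;2;9;12;21m[48;2;24;24;14m🬂[38;2;26;25;15m[48;2;23;24;14m🬎[38;2;26;25;15m[48;2;23;24;14m🬎[38;2;26;25;15m[48;2;23;24;14m🬎[38;2;26;25;15m[48;2;23;24;14m🬎[0m
[38;2;20;22;13m[48;2;17;20;12m🬂[38;2;20;22;13m[48;2;17;20;12m🬂[38;2;20;22;13m[48;2;17;20;12m🬂[38;2;20;22;13m[48;2;17;20;12m🬂[38;2;20;22;13m[48;2;17;20;12m🬂[38;2;20;22;13m[48;2;17;20;12m🬂[38;2;20;22;13m[48;2;17;20;12m🬂[38;2;20;22;13m[48;2;17;20;12m🬂[38;2;20;22;13m[48;2;17;20;12m🬂[38;2;20;22;13m[48;2;17;20;12m🬂[0m
</frame>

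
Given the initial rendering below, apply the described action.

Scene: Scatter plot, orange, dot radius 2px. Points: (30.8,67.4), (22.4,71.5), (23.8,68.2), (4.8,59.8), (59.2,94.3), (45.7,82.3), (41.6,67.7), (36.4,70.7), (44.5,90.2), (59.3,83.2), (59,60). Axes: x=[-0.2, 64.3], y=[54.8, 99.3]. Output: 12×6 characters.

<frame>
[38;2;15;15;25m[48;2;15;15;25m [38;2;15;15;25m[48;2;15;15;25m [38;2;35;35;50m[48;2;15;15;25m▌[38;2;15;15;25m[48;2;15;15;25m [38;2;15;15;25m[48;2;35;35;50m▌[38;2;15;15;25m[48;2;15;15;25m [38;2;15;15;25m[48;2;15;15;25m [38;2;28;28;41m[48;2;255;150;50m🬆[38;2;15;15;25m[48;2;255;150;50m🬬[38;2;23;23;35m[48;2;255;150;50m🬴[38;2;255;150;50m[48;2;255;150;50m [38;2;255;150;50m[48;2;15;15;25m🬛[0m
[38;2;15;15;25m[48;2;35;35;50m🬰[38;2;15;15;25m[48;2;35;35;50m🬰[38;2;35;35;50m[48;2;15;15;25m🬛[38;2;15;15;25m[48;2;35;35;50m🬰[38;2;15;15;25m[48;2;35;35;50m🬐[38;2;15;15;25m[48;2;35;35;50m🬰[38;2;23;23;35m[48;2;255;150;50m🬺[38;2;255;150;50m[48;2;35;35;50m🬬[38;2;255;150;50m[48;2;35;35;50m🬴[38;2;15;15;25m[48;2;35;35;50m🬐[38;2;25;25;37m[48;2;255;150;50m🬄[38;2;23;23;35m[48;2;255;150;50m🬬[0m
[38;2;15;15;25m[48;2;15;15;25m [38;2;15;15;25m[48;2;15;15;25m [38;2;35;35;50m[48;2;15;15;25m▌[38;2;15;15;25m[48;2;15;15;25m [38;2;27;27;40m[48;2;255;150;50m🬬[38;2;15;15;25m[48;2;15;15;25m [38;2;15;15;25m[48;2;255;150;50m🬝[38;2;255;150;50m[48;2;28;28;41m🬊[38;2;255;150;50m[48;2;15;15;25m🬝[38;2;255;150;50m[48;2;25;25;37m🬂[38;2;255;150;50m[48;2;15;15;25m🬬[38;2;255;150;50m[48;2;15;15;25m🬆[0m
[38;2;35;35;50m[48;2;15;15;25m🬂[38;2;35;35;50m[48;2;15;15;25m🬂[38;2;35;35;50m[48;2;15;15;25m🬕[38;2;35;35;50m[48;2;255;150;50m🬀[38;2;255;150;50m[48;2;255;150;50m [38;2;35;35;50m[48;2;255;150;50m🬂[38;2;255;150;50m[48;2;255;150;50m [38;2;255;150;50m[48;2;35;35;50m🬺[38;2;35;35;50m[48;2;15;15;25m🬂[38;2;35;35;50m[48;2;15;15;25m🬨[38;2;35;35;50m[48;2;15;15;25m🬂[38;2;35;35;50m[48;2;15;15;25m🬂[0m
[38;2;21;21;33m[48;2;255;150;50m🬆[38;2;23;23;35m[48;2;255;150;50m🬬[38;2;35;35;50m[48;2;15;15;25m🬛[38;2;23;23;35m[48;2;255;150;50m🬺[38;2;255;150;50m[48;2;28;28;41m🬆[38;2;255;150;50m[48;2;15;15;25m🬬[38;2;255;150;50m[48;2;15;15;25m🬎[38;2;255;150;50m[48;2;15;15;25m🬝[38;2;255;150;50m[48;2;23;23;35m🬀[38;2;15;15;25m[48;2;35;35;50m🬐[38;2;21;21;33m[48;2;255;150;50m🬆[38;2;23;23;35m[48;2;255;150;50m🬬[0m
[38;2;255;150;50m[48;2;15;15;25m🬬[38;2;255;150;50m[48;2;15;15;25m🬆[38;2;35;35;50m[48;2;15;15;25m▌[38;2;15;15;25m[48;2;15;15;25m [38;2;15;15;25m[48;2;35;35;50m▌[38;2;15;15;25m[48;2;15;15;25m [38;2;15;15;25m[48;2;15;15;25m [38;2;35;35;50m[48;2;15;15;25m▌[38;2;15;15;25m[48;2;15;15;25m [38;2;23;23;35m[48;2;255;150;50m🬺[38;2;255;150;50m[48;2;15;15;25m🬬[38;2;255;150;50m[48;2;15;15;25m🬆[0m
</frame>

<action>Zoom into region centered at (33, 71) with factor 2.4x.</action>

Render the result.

<frame>
[38;2;15;15;25m[48;2;15;15;25m [38;2;15;15;25m[48;2;15;15;25m [38;2;35;35;50m[48;2;15;15;25m▌[38;2;15;15;25m[48;2;15;15;25m [38;2;15;15;25m[48;2;35;35;50m▌[38;2;15;15;25m[48;2;15;15;25m [38;2;15;15;25m[48;2;15;15;25m [38;2;35;35;50m[48;2;15;15;25m▌[38;2;15;15;25m[48;2;15;15;25m [38;2;15;15;25m[48;2;35;35;50m▌[38;2;15;15;25m[48;2;15;15;25m [38;2;15;15;25m[48;2;15;15;25m [0m
[38;2;15;15;25m[48;2;35;35;50m🬰[38;2;15;15;25m[48;2;35;35;50m🬰[38;2;35;35;50m[48;2;15;15;25m🬛[38;2;15;15;25m[48;2;35;35;50m🬰[38;2;15;15;25m[48;2;35;35;50m🬐[38;2;15;15;25m[48;2;35;35;50m🬰[38;2;15;15;25m[48;2;35;35;50m🬰[38;2;35;35;50m[48;2;15;15;25m🬛[38;2;15;15;25m[48;2;35;35;50m🬰[38;2;15;15;25m[48;2;35;35;50m🬐[38;2;15;15;25m[48;2;35;35;50m🬰[38;2;15;15;25m[48;2;35;35;50m🬰[0m
[38;2;15;15;25m[48;2;255;150;50m🬆[38;2;255;150;50m[48;2;15;15;25m🬺[38;2;23;23;35m[48;2;255;150;50m🬬[38;2;15;15;25m[48;2;15;15;25m [38;2;15;15;25m[48;2;35;35;50m▌[38;2;15;15;25m[48;2;15;15;25m [38;2;15;15;25m[48;2;255;150;50m🬆[38;2;255;150;50m[48;2;15;15;25m🬺[38;2;15;15;25m[48;2;255;150;50m🬬[38;2;15;15;25m[48;2;35;35;50m▌[38;2;15;15;25m[48;2;15;15;25m [38;2;15;15;25m[48;2;15;15;25m [0m
[38;2;255;150;50m[48;2;20;20;31m🬠[38;2;255;150;50m[48;2;255;150;50m [38;2;255;150;50m[48;2;28;28;41m🬱[38;2;23;23;35m[48;2;255;150;50m🬝[38;2;35;35;50m[48;2;255;150;50m🬀[38;2;255;150;50m[48;2;28;28;41m🬱[38;2;255;150;50m[48;2;19;19;30m🬁[38;2;255;150;50m[48;2;21;21;33m🬆[38;2;28;28;41m[48;2;255;150;50m🬆[38;2;255;150;50m[48;2;35;35;50m🬺[38;2;23;23;35m[48;2;255;150;50m🬬[38;2;35;35;50m[48;2;15;15;25m🬂[0m
[38;2;15;15;25m[48;2;35;35;50m🬰[38;2;255;150;50m[48;2;21;21;33m🬊[38;2;255;150;50m[48;2;27;27;40m🬀[38;2;15;15;25m[48;2;35;35;50m🬰[38;2;255;150;50m[48;2;28;28;41m🬊[38;2;255;150;50m[48;2;23;23;35m🬀[38;2;15;15;25m[48;2;35;35;50m🬰[38;2;35;35;50m[48;2;15;15;25m🬛[38;2;23;23;35m[48;2;255;150;50m🬺[38;2;255;150;50m[48;2;28;28;41m🬆[38;2;15;15;25m[48;2;35;35;50m🬰[38;2;15;15;25m[48;2;35;35;50m🬰[0m
[38;2;15;15;25m[48;2;15;15;25m [38;2;15;15;25m[48;2;15;15;25m [38;2;35;35;50m[48;2;15;15;25m▌[38;2;15;15;25m[48;2;15;15;25m [38;2;15;15;25m[48;2;35;35;50m▌[38;2;15;15;25m[48;2;15;15;25m [38;2;15;15;25m[48;2;15;15;25m [38;2;35;35;50m[48;2;15;15;25m▌[38;2;15;15;25m[48;2;15;15;25m [38;2;15;15;25m[48;2;35;35;50m▌[38;2;15;15;25m[48;2;15;15;25m [38;2;15;15;25m[48;2;15;15;25m [0m
</frame>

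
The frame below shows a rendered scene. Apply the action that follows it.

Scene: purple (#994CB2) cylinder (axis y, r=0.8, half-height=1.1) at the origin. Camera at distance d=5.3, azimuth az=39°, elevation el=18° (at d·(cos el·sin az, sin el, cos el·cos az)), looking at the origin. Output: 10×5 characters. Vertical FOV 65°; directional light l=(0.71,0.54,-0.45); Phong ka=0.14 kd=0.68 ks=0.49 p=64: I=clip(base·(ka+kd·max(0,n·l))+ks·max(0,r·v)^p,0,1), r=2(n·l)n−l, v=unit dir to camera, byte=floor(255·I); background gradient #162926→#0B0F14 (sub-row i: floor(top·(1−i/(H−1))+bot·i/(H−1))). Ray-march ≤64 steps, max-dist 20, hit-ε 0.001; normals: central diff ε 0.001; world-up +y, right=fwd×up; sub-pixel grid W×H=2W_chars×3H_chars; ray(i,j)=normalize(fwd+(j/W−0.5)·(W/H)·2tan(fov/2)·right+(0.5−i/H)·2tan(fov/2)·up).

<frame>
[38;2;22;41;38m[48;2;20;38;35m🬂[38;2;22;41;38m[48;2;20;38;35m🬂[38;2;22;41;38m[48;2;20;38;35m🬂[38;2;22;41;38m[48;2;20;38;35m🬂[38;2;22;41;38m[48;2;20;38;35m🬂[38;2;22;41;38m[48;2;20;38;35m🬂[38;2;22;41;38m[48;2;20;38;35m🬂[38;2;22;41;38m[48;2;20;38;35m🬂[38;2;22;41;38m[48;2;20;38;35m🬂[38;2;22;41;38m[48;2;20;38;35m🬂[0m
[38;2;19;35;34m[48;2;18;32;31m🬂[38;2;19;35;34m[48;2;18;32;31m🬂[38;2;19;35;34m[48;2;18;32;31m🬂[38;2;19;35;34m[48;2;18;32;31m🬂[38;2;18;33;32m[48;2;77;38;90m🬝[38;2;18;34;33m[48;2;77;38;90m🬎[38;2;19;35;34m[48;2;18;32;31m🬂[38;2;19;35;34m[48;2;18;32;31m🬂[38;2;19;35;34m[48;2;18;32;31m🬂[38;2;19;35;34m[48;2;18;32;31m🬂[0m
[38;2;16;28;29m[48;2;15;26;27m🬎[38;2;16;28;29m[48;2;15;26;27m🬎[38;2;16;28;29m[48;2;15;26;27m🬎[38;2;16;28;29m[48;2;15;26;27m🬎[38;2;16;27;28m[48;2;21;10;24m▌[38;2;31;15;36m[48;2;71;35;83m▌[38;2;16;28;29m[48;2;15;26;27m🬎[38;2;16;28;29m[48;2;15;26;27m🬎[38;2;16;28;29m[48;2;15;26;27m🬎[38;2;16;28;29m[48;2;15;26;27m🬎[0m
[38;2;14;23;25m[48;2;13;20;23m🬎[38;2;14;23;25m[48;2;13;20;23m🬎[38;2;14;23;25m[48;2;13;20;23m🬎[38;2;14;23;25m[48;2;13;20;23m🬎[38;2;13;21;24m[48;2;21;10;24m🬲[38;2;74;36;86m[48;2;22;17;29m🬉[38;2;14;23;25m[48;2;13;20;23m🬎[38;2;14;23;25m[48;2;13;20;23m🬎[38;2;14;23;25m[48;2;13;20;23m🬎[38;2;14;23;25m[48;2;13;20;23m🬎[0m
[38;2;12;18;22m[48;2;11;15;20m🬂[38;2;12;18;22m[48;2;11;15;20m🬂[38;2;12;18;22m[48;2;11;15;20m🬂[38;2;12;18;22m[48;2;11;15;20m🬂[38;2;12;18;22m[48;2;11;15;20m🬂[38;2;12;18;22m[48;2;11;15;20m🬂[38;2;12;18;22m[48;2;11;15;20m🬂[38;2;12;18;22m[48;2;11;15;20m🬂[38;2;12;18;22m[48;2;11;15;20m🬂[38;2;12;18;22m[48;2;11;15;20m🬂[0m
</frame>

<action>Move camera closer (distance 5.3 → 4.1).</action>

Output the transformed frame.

<frame>
[38;2;22;41;38m[48;2;20;38;35m🬂[38;2;22;41;38m[48;2;20;38;35m🬂[38;2;22;41;38m[48;2;20;38;35m🬂[38;2;22;41;38m[48;2;20;38;35m🬂[38;2;22;41;38m[48;2;20;38;35m🬂[38;2;22;41;38m[48;2;20;38;35m🬂[38;2;22;41;38m[48;2;20;38;35m🬂[38;2;22;41;38m[48;2;20;38;35m🬂[38;2;22;41;38m[48;2;20;38;35m🬂[38;2;22;41;38m[48;2;20;38;35m🬂[0m
[38;2;19;35;34m[48;2;18;32;31m🬂[38;2;19;35;34m[48;2;18;32;31m🬂[38;2;19;35;34m[48;2;18;32;31m🬂[38;2;19;35;34m[48;2;18;32;31m🬂[38;2;18;34;33m[48;2;21;10;24m🬎[38;2;21;30;33m[48;2;59;29;69m🬝[38;2;88;44;103m[48;2;18;33;32m🬏[38;2;19;35;34m[48;2;18;32;31m🬂[38;2;19;35;34m[48;2;18;32;31m🬂[38;2;19;35;34m[48;2;18;32;31m🬂[0m
[38;2;16;28;29m[48;2;15;26;27m🬎[38;2;16;28;29m[48;2;15;26;27m🬎[38;2;16;28;29m[48;2;15;26;27m🬎[38;2;16;28;29m[48;2;15;26;27m🬎[38;2;21;10;24m[48;2;21;10;24m [38;2;31;15;36m[48;2;60;29;70m▌[38;2;92;45;107m[48;2;16;27;28m▌[38;2;16;28;29m[48;2;15;26;27m🬎[38;2;16;28;29m[48;2;15;26;27m🬎[38;2;16;28;29m[48;2;15;26;27m🬎[0m
[38;2;14;23;25m[48;2;13;20;23m🬎[38;2;14;23;25m[48;2;13;20;23m🬎[38;2;14;23;25m[48;2;13;20;23m🬎[38;2;14;23;25m[48;2;13;20;23m🬎[38;2;21;10;24m[48;2;13;20;23m🬬[38;2;31;15;36m[48;2;63;31;73m▌[38;2;97;48;113m[48;2;13;21;24m🬄[38;2;14;23;25m[48;2;13;20;23m🬎[38;2;14;23;25m[48;2;13;20;23m🬎[38;2;14;23;25m[48;2;13;20;23m🬎[0m
[38;2;12;18;22m[48;2;11;15;20m🬂[38;2;12;18;22m[48;2;11;15;20m🬂[38;2;12;18;22m[48;2;11;15;20m🬂[38;2;12;18;22m[48;2;11;15;20m🬂[38;2;12;18;22m[48;2;11;15;20m🬂[38;2;12;18;22m[48;2;11;15;20m🬂[38;2;12;18;22m[48;2;11;15;20m🬂[38;2;12;18;22m[48;2;11;15;20m🬂[38;2;12;18;22m[48;2;11;15;20m🬂[38;2;12;18;22m[48;2;11;15;20m🬂[0m
</frame>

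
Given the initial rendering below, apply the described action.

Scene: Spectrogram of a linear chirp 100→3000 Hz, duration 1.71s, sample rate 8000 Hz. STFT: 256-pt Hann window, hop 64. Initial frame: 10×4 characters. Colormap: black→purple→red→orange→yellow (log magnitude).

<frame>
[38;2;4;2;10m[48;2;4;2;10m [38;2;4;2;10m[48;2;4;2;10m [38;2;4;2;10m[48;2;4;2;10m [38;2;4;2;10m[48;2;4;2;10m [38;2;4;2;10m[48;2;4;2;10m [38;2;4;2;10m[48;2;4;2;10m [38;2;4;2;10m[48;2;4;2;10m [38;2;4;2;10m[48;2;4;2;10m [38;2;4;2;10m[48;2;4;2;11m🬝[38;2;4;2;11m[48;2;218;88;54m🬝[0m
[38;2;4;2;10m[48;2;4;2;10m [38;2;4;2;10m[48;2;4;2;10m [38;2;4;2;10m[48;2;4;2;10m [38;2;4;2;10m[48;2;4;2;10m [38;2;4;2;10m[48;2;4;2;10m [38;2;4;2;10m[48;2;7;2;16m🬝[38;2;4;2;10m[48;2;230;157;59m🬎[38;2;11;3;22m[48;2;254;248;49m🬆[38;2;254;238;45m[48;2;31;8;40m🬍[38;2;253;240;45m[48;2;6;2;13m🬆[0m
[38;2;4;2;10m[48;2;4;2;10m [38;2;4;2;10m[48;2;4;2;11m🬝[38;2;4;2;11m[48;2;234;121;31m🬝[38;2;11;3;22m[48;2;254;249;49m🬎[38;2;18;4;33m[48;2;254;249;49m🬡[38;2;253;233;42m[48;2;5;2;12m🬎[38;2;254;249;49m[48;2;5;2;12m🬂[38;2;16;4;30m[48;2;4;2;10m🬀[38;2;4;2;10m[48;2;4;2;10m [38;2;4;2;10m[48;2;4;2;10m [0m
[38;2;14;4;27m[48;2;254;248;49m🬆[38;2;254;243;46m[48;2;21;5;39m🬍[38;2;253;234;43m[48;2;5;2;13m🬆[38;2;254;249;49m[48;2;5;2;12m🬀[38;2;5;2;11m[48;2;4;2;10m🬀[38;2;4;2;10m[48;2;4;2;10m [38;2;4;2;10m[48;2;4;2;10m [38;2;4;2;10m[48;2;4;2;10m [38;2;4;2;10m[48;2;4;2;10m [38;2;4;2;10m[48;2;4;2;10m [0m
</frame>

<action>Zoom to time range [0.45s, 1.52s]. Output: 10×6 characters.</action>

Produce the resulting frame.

<frame>
[38;2;4;2;10m[48;2;4;2;10m [38;2;4;2;10m[48;2;4;2;10m [38;2;4;2;10m[48;2;4;2;10m [38;2;4;2;10m[48;2;4;2;10m [38;2;4;2;10m[48;2;4;2;10m [38;2;4;2;10m[48;2;4;2;10m [38;2;4;2;10m[48;2;4;2;10m [38;2;4;2;10m[48;2;4;2;10m [38;2;4;2;10m[48;2;4;2;10m [38;2;4;2;10m[48;2;4;2;10m [0m
[38;2;4;2;10m[48;2;4;2;10m [38;2;4;2;10m[48;2;4;2;10m [38;2;4;2;10m[48;2;4;2;10m [38;2;4;2;10m[48;2;4;2;10m [38;2;4;2;10m[48;2;4;2;10m [38;2;4;2;10m[48;2;4;2;10m [38;2;4;2;10m[48;2;4;2;10m [38;2;4;2;10m[48;2;4;2;10m [38;2;4;2;10m[48;2;6;2;13m🬝[38;2;5;2;12m[48;2;179;46;81m🬝[0m
[38;2;4;2;10m[48;2;4;2;10m [38;2;4;2;10m[48;2;4;2;10m [38;2;4;2;10m[48;2;4;2;10m [38;2;4;2;10m[48;2;4;2;10m [38;2;4;2;10m[48;2;5;2;12m🬝[38;2;5;2;12m[48;2;87;21;87m🬝[38;2;5;2;13m[48;2;254;249;49m🬎[38;2;46;12;36m[48;2;254;249;49m🬆[38;2;253;242;46m[48;2;58;14;51m🬍[38;2;253;235;43m[48;2;13;3;25m🬆[0m
[38;2;4;2;10m[48;2;4;2;11m🬝[38;2;4;2;11m[48;2;15;4;29m🬝[38;2;5;2;13m[48;2;252;216;36m🬎[38;2;39;10;36m[48;2;254;248;49m🬆[38;2;244;189;42m[48;2;17;4;32m🬜[38;2;254;247;48m[48;2;16;4;31m🬆[38;2;241;179;44m[48;2;5;2;12m🬂[38;2;15;4;29m[48;2;4;2;10m🬀[38;2;4;2;11m[48;2;4;2;10m🬀[38;2;4;2;10m[48;2;4;2;10m [0m
[38;2;30;7;54m[48;2;254;244;47m🬡[38;2;243;204;53m[48;2;7;2;15m🬎[38;2;254;245;47m[48;2;7;2;15m🬂[38;2;36;8;63m[48;2;4;2;11m🬀[38;2;5;2;12m[48;2;4;2;10m🬀[38;2;4;2;10m[48;2;4;2;10m [38;2;4;2;10m[48;2;4;2;10m [38;2;4;2;10m[48;2;4;2;10m [38;2;4;2;10m[48;2;4;2;10m [38;2;4;2;10m[48;2;4;2;10m [0m
[38;2;6;2;14m[48;2;4;2;10m🬀[38;2;4;2;10m[48;2;4;2;10m [38;2;4;2;10m[48;2;4;2;10m [38;2;4;2;10m[48;2;4;2;10m [38;2;4;2;10m[48;2;4;2;10m [38;2;4;2;10m[48;2;4;2;10m [38;2;4;2;10m[48;2;4;2;10m [38;2;4;2;10m[48;2;4;2;10m [38;2;4;2;10m[48;2;4;2;10m [38;2;4;2;10m[48;2;4;2;10m [0m
</frame>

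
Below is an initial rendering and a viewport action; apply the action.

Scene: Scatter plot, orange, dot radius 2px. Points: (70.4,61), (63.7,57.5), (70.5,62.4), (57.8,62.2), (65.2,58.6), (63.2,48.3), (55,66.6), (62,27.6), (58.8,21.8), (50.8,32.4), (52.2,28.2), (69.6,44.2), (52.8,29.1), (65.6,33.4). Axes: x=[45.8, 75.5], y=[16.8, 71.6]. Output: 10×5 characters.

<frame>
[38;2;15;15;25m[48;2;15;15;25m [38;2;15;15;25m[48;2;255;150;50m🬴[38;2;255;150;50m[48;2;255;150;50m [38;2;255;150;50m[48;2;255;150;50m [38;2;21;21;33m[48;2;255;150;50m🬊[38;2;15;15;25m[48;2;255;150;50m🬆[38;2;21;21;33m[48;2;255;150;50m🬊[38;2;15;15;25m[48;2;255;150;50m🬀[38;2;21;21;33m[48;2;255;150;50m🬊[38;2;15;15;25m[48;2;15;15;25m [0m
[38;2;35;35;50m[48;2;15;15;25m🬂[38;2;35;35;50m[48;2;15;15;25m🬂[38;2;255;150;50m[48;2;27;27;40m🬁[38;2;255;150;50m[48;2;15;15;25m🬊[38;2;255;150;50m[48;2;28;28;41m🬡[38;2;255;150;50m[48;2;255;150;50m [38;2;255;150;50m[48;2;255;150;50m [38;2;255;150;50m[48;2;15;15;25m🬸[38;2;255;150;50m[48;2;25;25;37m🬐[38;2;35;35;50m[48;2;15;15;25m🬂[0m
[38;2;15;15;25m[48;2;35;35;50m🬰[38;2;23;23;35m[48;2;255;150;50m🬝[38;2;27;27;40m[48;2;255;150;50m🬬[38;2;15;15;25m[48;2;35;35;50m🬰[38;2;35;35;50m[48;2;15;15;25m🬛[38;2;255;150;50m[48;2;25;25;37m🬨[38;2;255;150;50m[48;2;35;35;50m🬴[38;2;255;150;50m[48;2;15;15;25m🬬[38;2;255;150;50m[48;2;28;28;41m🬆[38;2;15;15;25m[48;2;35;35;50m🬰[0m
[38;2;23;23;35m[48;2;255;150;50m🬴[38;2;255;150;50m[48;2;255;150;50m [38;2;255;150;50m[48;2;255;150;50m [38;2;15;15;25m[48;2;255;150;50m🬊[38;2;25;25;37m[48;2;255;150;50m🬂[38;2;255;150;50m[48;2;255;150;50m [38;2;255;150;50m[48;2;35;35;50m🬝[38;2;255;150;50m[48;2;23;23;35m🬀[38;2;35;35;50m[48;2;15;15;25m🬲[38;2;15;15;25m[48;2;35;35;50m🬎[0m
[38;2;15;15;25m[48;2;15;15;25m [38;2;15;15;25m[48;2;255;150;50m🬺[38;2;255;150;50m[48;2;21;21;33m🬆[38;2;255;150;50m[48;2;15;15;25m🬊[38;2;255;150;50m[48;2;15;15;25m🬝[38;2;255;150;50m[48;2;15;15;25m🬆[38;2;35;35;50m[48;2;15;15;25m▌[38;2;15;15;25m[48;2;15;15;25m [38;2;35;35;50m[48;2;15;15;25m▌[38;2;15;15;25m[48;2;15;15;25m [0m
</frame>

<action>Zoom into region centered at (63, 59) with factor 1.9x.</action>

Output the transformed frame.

<frame>
[38;2;15;15;25m[48;2;255;150;50m🬊[38;2;15;15;25m[48;2;15;15;25m [38;2;35;35;50m[48;2;15;15;25m▌[38;2;15;15;25m[48;2;15;15;25m [38;2;35;35;50m[48;2;15;15;25m▌[38;2;15;15;25m[48;2;15;15;25m [38;2;35;35;50m[48;2;15;15;25m▌[38;2;15;15;25m[48;2;15;15;25m [38;2;35;35;50m[48;2;15;15;25m▌[38;2;15;15;25m[48;2;15;15;25m [0m
[38;2;255;150;50m[48;2;255;150;50m [38;2;255;150;50m[48;2;255;150;50m [38;2;255;150;50m[48;2;28;28;41m🬱[38;2;35;35;50m[48;2;15;15;25m🬂[38;2;35;35;50m[48;2;15;15;25m🬕[38;2;23;23;35m[48;2;255;150;50m🬬[38;2;27;27;40m[48;2;255;150;50m🬬[38;2;35;35;50m[48;2;15;15;25m🬂[38;2;35;35;50m[48;2;255;150;50m🬆[38;2;255;150;50m[48;2;35;35;50m🬺[0m
[38;2;15;15;25m[48;2;35;35;50m🬰[38;2;255;150;50m[48;2;21;21;33m🬊[38;2;255;150;50m[48;2;27;27;40m🬀[38;2;15;15;25m[48;2;35;35;50m🬰[38;2;35;35;50m[48;2;255;150;50m🬐[38;2;255;150;50m[48;2;255;150;50m [38;2;255;150;50m[48;2;255;150;50m [38;2;19;19;30m[48;2;255;150;50m🬸[38;2;255;150;50m[48;2;28;28;41m🬊[38;2;255;150;50m[48;2;15;15;25m🬝[0m
[38;2;15;15;25m[48;2;35;35;50m🬎[38;2;15;15;25m[48;2;35;35;50m🬎[38;2;35;35;50m[48;2;15;15;25m🬲[38;2;15;15;25m[48;2;35;35;50m🬎[38;2;28;28;41m[48;2;255;150;50m🬆[38;2;255;150;50m[48;2;20;20;31m🬐[38;2;255;150;50m[48;2;27;27;40m🬀[38;2;15;15;25m[48;2;35;35;50m🬎[38;2;35;35;50m[48;2;15;15;25m🬲[38;2;15;15;25m[48;2;35;35;50m🬎[0m
[38;2;15;15;25m[48;2;15;15;25m [38;2;15;15;25m[48;2;15;15;25m [38;2;35;35;50m[48;2;15;15;25m▌[38;2;15;15;25m[48;2;255;150;50m🬺[38;2;255;150;50m[48;2;35;35;50m🬬[38;2;255;150;50m[48;2;15;15;25m🬆[38;2;35;35;50m[48;2;15;15;25m▌[38;2;15;15;25m[48;2;255;150;50m🬝[38;2;35;35;50m[48;2;255;150;50m🬀[38;2;15;15;25m[48;2;255;150;50m🬊[0m
</frame>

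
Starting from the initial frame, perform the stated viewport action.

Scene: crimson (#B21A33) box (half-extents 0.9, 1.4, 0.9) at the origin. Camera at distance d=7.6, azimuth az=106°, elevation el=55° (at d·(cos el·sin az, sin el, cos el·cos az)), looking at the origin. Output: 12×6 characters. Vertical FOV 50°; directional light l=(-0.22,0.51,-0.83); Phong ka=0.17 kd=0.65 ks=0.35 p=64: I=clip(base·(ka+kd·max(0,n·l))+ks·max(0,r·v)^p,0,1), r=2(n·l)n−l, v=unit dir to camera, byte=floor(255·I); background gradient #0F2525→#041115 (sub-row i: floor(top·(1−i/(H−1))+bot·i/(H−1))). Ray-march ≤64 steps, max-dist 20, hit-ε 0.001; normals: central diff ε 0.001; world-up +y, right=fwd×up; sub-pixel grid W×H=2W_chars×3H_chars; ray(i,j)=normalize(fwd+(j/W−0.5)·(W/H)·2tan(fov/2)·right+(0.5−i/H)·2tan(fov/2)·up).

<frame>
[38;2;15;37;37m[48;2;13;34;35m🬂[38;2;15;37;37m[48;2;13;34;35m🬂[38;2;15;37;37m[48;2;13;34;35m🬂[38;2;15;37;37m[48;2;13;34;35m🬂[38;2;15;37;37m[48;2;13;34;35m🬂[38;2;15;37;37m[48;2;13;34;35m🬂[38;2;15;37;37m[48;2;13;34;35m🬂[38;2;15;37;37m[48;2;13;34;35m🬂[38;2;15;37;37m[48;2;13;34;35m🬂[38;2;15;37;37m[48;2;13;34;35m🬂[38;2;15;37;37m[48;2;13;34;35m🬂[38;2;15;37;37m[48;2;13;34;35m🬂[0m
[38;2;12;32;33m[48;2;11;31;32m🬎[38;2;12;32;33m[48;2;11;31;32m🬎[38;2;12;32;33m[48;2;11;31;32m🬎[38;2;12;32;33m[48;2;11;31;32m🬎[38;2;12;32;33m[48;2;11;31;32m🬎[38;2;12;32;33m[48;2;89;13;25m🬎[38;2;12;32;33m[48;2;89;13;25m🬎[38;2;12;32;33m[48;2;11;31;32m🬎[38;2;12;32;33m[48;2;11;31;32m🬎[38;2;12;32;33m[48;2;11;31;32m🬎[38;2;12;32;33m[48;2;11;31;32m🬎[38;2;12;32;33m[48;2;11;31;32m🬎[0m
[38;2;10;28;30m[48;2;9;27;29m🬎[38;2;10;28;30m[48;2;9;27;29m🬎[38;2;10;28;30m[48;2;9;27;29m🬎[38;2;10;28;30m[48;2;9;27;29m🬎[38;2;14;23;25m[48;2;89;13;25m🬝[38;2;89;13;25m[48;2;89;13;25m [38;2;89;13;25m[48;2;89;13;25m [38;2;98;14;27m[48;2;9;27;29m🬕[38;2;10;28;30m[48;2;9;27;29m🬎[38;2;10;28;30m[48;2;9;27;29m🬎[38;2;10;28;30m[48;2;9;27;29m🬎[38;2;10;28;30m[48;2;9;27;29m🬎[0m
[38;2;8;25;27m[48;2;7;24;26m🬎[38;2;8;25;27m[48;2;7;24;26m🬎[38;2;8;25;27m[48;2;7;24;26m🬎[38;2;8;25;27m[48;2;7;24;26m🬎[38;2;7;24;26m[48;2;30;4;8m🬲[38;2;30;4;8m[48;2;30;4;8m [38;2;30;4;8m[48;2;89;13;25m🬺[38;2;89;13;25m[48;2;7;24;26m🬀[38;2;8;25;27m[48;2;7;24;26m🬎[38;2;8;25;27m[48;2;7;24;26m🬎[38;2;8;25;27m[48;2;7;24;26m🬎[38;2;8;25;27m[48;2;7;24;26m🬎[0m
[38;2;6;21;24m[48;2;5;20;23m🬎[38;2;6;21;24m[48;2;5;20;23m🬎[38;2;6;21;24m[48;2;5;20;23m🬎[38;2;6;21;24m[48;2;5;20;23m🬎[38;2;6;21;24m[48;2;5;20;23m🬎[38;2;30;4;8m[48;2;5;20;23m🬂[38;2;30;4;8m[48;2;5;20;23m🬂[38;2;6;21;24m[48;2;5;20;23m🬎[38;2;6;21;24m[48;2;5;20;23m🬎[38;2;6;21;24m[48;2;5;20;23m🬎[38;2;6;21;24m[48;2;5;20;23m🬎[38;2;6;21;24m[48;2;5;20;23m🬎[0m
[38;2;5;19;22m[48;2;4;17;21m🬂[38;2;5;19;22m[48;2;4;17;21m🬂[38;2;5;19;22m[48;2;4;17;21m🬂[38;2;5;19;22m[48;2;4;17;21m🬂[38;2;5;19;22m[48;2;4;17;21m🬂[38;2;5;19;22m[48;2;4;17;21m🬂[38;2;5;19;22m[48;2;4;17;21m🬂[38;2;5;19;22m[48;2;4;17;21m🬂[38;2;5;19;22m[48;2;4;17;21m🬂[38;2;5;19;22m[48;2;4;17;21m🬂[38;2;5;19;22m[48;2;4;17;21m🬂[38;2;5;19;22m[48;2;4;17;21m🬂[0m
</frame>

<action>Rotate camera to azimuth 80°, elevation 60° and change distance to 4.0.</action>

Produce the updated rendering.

<frame>
[38;2;15;37;37m[48;2;13;34;35m🬂[38;2;15;37;37m[48;2;13;34;35m🬂[38;2;15;37;37m[48;2;13;34;35m🬂[38;2;15;37;37m[48;2;89;13;25m🬂[38;2;15;37;37m[48;2;89;13;25m🬂[38;2;15;37;37m[48;2;89;13;25m🬂[38;2;15;37;37m[48;2;89;13;25m🬂[38;2;89;13;25m[48;2;89;13;25m [38;2;89;13;25m[48;2;14;36;36m🬲[38;2;15;37;37m[48;2;13;34;35m🬂[38;2;15;37;37m[48;2;13;34;35m🬂[38;2;15;37;37m[48;2;13;34;35m🬂[0m
[38;2;12;32;33m[48;2;11;31;32m🬎[38;2;12;32;33m[48;2;11;31;32m🬎[38;2;12;32;33m[48;2;11;31;32m🬎[38;2;89;13;25m[48;2;89;13;25m [38;2;89;13;25m[48;2;89;13;25m [38;2;89;13;25m[48;2;89;13;25m [38;2;89;13;25m[48;2;89;13;25m [38;2;89;13;25m[48;2;89;13;25m [38;2;89;13;25m[48;2;89;13;25m [38;2;89;13;25m[48;2;12;32;33m🬓[38;2;12;32;33m[48;2;11;31;32m🬎[38;2;12;32;33m[48;2;11;31;32m🬎[0m
[38;2;10;28;30m[48;2;9;27;29m🬎[38;2;10;28;30m[48;2;9;27;29m🬎[38;2;10;28;30m[48;2;9;27;29m🬎[38;2;89;13;25m[48;2;89;13;25m [38;2;89;13;25m[48;2;89;13;25m [38;2;89;13;25m[48;2;89;13;25m [38;2;89;13;25m[48;2;89;13;25m [38;2;89;13;25m[48;2;89;13;25m [38;2;89;13;25m[48;2;89;13;25m [38;2;89;13;25m[48;2;89;13;25m [38;2;89;13;25m[48;2;10;28;30m🬏[38;2;10;28;30m[48;2;9;27;29m🬎[0m
[38;2;8;25;27m[48;2;7;24;26m🬎[38;2;8;25;27m[48;2;7;24;26m🬎[38;2;8;25;27m[48;2;7;24;26m🬎[38;2;89;13;25m[48;2;30;4;8m🬎[38;2;89;13;25m[48;2;30;4;8m🬎[38;2;89;13;25m[48;2;30;4;8m🬆[38;2;89;13;25m[48;2;30;4;8m🬂[38;2;89;13;25m[48;2;30;4;8m🬂[38;2;89;13;25m[48;2;30;4;8m🬀[38;2;30;4;8m[48;2;7;24;26m🬝[38;2;8;25;27m[48;2;7;24;26m🬎[38;2;8;25;27m[48;2;7;24;26m🬎[0m
[38;2;6;21;24m[48;2;5;20;23m🬎[38;2;6;21;24m[48;2;5;20;23m🬎[38;2;6;21;24m[48;2;5;20;23m🬎[38;2;5;20;23m[48;2;30;4;8m🬺[38;2;30;4;8m[48;2;30;4;8m [38;2;30;4;8m[48;2;30;4;8m [38;2;30;4;8m[48;2;30;4;8m [38;2;30;4;8m[48;2;30;4;8m [38;2;30;4;8m[48;2;5;20;23m🬝[38;2;6;21;24m[48;2;5;20;23m🬎[38;2;6;21;24m[48;2;5;20;23m🬎[38;2;6;21;24m[48;2;5;20;23m🬎[0m
[38;2;5;19;22m[48;2;4;17;21m🬂[38;2;5;19;22m[48;2;4;17;21m🬂[38;2;5;19;22m[48;2;4;17;21m🬂[38;2;5;19;22m[48;2;4;17;21m🬂[38;2;4;17;21m[48;2;30;4;8m🬺[38;2;30;4;8m[48;2;4;17;21m🬂[38;2;30;4;8m[48;2;4;17;21m🬀[38;2;5;19;22m[48;2;4;17;21m🬂[38;2;5;19;22m[48;2;4;17;21m🬂[38;2;5;19;22m[48;2;4;17;21m🬂[38;2;5;19;22m[48;2;4;17;21m🬂[38;2;5;19;22m[48;2;4;17;21m🬂[0m
</frame>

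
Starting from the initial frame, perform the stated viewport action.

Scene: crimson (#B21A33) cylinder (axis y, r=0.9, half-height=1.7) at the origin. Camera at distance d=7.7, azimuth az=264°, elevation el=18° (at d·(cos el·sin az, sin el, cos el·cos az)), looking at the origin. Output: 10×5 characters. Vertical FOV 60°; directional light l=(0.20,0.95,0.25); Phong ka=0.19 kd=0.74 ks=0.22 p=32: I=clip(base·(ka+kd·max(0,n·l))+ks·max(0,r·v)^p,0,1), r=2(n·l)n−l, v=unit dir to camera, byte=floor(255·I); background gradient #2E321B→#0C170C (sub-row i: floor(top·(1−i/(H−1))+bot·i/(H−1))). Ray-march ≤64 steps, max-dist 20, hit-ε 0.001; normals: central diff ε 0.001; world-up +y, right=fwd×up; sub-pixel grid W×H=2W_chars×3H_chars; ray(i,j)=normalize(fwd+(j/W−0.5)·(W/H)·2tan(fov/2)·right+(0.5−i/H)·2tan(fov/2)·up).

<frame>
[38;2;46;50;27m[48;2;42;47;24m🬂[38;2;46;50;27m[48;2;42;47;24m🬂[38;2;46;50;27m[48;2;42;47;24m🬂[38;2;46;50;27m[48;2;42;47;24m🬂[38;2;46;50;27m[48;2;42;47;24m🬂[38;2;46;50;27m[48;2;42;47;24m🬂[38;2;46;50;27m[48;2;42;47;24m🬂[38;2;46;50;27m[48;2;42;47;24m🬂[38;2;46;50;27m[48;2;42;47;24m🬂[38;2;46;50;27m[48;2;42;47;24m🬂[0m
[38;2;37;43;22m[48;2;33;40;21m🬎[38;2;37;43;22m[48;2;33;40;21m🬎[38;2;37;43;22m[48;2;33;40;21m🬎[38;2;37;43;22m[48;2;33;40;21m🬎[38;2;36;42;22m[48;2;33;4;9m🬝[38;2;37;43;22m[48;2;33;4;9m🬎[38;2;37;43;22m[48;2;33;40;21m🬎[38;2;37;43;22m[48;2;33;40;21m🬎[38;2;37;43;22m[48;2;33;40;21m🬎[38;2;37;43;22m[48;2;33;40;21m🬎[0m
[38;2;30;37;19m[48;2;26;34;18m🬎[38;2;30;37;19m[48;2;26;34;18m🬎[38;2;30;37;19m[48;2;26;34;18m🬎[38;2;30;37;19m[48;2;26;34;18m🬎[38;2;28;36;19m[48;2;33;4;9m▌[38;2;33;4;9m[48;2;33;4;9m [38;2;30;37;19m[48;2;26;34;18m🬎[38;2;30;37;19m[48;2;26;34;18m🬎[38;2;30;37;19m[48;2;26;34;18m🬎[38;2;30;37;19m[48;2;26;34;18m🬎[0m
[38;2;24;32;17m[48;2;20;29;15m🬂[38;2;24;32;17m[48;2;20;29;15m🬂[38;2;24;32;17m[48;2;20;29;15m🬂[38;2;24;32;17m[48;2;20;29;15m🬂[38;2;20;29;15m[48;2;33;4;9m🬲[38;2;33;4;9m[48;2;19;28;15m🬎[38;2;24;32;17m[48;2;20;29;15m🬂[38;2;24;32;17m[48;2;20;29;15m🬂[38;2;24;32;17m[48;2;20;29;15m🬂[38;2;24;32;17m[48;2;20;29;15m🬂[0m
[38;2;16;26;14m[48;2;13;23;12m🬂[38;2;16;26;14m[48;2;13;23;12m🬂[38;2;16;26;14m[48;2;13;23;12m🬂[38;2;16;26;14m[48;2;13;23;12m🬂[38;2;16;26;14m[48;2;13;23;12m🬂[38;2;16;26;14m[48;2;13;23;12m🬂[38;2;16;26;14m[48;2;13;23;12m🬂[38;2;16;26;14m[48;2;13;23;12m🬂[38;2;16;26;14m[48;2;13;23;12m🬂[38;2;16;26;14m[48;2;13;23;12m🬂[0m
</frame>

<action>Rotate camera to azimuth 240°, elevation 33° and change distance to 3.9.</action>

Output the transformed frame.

<frame>
[38;2;46;50;27m[48;2;42;47;24m🬂[38;2;46;50;27m[48;2;42;47;24m🬂[38;2;46;50;27m[48;2;42;47;24m🬂[38;2;43;48;25m[48;2;33;4;9m🬝[38;2;158;23;45m[48;2;41;34;21m🬩[38;2;46;50;27m[48;2;158;23;45m🬂[38;2;158;23;45m[48;2;40;31;19m🬃[38;2;46;50;27m[48;2;42;47;24m🬂[38;2;46;50;27m[48;2;42;47;24m🬂[38;2;46;50;27m[48;2;42;47;24m🬂[0m
[38;2;37;43;22m[48;2;33;40;21m🬎[38;2;37;43;22m[48;2;33;40;21m🬎[38;2;37;43;22m[48;2;33;40;21m🬎[38;2;35;42;22m[48;2;33;4;9m▌[38;2;33;4;9m[48;2;33;4;9m [38;2;33;4;9m[48;2;33;4;9m [38;2;33;4;9m[48;2;33;4;9m [38;2;37;43;22m[48;2;33;40;21m🬎[38;2;37;43;22m[48;2;33;40;21m🬎[38;2;37;43;22m[48;2;33;40;21m🬎[0m
[38;2;30;37;19m[48;2;26;34;18m🬎[38;2;30;37;19m[48;2;26;34;18m🬎[38;2;30;37;19m[48;2;26;34;18m🬎[38;2;28;36;19m[48;2;33;4;9m▌[38;2;33;4;9m[48;2;33;4;9m [38;2;33;4;9m[48;2;33;4;9m [38;2;33;4;9m[48;2;33;4;9m [38;2;30;37;19m[48;2;26;34;18m🬎[38;2;30;37;19m[48;2;26;34;18m🬎[38;2;30;37;19m[48;2;26;34;18m🬎[0m
[38;2;24;32;17m[48;2;20;29;15m🬂[38;2;24;32;17m[48;2;20;29;15m🬂[38;2;24;32;17m[48;2;20;29;15m🬂[38;2;24;32;17m[48;2;20;29;15m🬂[38;2;33;4;9m[48;2;33;4;9m [38;2;33;4;9m[48;2;33;4;9m [38;2;33;4;9m[48;2;21;30;16m▌[38;2;24;32;17m[48;2;20;29;15m🬂[38;2;24;32;17m[48;2;20;29;15m🬂[38;2;24;32;17m[48;2;20;29;15m🬂[0m
[38;2;16;26;14m[48;2;13;23;12m🬂[38;2;16;26;14m[48;2;13;23;12m🬂[38;2;16;26;14m[48;2;13;23;12m🬂[38;2;16;26;14m[48;2;13;23;12m🬂[38;2;33;4;9m[48;2;12;23;12m🬊[38;2;33;4;9m[48;2;12;23;12m🬎[38;2;33;4;9m[48;2;13;24;12m🬀[38;2;16;26;14m[48;2;13;23;12m🬂[38;2;16;26;14m[48;2;13;23;12m🬂[38;2;16;26;14m[48;2;13;23;12m🬂[0m
</frame>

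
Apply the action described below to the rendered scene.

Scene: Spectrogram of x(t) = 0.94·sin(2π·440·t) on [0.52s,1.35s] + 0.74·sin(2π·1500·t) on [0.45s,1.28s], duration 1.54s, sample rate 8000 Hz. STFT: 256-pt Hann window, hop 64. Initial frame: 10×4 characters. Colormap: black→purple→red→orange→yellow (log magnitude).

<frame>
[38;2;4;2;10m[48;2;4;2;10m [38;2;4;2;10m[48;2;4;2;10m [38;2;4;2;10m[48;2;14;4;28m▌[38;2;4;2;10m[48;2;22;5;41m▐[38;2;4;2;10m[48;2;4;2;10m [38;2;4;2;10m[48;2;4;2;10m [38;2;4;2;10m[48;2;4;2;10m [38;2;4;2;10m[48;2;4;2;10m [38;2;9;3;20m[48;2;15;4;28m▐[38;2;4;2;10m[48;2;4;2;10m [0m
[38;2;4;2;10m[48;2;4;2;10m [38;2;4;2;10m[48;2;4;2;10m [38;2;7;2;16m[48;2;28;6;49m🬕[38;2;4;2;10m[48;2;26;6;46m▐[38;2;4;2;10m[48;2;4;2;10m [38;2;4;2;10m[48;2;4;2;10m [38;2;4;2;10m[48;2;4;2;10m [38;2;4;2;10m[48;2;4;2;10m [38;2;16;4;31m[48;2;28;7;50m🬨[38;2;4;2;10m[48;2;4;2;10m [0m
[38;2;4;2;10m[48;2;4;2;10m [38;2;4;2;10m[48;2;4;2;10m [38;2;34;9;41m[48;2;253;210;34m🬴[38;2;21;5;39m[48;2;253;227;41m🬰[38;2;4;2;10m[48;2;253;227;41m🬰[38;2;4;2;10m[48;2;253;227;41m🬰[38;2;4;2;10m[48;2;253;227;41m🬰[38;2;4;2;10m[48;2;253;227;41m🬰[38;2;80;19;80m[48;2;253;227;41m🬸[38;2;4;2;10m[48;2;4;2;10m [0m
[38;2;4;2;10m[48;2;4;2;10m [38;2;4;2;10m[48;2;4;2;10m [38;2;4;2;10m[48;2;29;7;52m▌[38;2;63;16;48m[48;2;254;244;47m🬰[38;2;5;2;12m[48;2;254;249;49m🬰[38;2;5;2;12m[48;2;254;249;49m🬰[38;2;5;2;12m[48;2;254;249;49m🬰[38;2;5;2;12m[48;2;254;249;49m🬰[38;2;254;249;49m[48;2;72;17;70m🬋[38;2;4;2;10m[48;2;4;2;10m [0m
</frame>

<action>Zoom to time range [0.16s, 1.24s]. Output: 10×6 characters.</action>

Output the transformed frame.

<frame>
[38;2;4;2;10m[48;2;4;2;10m [38;2;4;2;10m[48;2;4;2;10m [38;2;4;2;10m[48;2;14;4;27m▌[38;2;4;2;10m[48;2;22;5;40m▐[38;2;4;2;10m[48;2;4;2;10m [38;2;4;2;10m[48;2;4;2;10m [38;2;4;2;10m[48;2;4;2;10m [38;2;4;2;10m[48;2;4;2;10m [38;2;4;2;10m[48;2;4;2;10m [38;2;4;2;10m[48;2;4;2;10m [0m
[38;2;4;2;10m[48;2;4;2;10m [38;2;4;2;10m[48;2;4;2;10m [38;2;4;2;10m[48;2;16;4;31m▌[38;2;4;2;10m[48;2;23;5;42m▐[38;2;4;2;10m[48;2;4;2;10m [38;2;4;2;10m[48;2;4;2;10m [38;2;4;2;10m[48;2;4;2;10m [38;2;4;2;10m[48;2;4;2;10m [38;2;4;2;10m[48;2;4;2;10m [38;2;4;2;10m[48;2;4;2;10m [0m
[38;2;4;2;10m[48;2;4;2;10m [38;2;4;2;10m[48;2;4;2;10m [38;2;4;2;10m[48;2;26;6;47m▌[38;2;4;2;10m[48;2;26;6;47m▐[38;2;4;2;10m[48;2;4;2;10m [38;2;4;2;10m[48;2;4;2;10m [38;2;4;2;10m[48;2;4;2;10m [38;2;4;2;10m[48;2;4;2;10m [38;2;4;2;10m[48;2;4;2;10m [38;2;4;2;10m[48;2;4;2;10m [0m
[38;2;4;2;10m[48;2;4;2;10m [38;2;4;2;10m[48;2;4;2;10m [38;2;15;4;28m[48;2;233;153;50m🬕[38;2;18;4;34m[48;2;253;227;41m🬎[38;2;5;2;12m[48;2;253;227;41m🬎[38;2;5;2;12m[48;2;253;227;41m🬎[38;2;5;2;12m[48;2;253;227;41m🬎[38;2;5;2;12m[48;2;253;227;41m🬎[38;2;5;2;12m[48;2;253;227;41m🬎[38;2;5;2;12m[48;2;253;227;41m🬎[0m
[38;2;4;2;10m[48;2;4;2;10m [38;2;4;2;10m[48;2;4;2;10m [38;2;11;3;21m[48;2;62;14;79m🬲[38;2;4;2;10m[48;2;65;15;82m▐[38;2;4;2;10m[48;2;4;2;11m🬎[38;2;4;2;10m[48;2;4;2;11m🬎[38;2;4;2;10m[48;2;4;2;11m🬎[38;2;4;2;10m[48;2;4;2;11m🬎[38;2;4;2;10m[48;2;4;2;11m🬎[38;2;4;2;10m[48;2;4;2;11m🬎[0m
[38;2;4;2;10m[48;2;4;2;10m [38;2;4;2;10m[48;2;4;2;10m [38;2;4;2;10m[48;2;25;6;46m▌[38;2;253;221;38m[48;2;29;7;49m🬎[38;2;253;222;38m[48;2;4;2;10m🬎[38;2;253;222;38m[48;2;4;2;10m🬎[38;2;253;222;38m[48;2;4;2;10m🬎[38;2;253;222;38m[48;2;4;2;10m🬎[38;2;253;222;38m[48;2;4;2;10m🬎[38;2;253;222;38m[48;2;4;2;10m🬎[0m
</frame>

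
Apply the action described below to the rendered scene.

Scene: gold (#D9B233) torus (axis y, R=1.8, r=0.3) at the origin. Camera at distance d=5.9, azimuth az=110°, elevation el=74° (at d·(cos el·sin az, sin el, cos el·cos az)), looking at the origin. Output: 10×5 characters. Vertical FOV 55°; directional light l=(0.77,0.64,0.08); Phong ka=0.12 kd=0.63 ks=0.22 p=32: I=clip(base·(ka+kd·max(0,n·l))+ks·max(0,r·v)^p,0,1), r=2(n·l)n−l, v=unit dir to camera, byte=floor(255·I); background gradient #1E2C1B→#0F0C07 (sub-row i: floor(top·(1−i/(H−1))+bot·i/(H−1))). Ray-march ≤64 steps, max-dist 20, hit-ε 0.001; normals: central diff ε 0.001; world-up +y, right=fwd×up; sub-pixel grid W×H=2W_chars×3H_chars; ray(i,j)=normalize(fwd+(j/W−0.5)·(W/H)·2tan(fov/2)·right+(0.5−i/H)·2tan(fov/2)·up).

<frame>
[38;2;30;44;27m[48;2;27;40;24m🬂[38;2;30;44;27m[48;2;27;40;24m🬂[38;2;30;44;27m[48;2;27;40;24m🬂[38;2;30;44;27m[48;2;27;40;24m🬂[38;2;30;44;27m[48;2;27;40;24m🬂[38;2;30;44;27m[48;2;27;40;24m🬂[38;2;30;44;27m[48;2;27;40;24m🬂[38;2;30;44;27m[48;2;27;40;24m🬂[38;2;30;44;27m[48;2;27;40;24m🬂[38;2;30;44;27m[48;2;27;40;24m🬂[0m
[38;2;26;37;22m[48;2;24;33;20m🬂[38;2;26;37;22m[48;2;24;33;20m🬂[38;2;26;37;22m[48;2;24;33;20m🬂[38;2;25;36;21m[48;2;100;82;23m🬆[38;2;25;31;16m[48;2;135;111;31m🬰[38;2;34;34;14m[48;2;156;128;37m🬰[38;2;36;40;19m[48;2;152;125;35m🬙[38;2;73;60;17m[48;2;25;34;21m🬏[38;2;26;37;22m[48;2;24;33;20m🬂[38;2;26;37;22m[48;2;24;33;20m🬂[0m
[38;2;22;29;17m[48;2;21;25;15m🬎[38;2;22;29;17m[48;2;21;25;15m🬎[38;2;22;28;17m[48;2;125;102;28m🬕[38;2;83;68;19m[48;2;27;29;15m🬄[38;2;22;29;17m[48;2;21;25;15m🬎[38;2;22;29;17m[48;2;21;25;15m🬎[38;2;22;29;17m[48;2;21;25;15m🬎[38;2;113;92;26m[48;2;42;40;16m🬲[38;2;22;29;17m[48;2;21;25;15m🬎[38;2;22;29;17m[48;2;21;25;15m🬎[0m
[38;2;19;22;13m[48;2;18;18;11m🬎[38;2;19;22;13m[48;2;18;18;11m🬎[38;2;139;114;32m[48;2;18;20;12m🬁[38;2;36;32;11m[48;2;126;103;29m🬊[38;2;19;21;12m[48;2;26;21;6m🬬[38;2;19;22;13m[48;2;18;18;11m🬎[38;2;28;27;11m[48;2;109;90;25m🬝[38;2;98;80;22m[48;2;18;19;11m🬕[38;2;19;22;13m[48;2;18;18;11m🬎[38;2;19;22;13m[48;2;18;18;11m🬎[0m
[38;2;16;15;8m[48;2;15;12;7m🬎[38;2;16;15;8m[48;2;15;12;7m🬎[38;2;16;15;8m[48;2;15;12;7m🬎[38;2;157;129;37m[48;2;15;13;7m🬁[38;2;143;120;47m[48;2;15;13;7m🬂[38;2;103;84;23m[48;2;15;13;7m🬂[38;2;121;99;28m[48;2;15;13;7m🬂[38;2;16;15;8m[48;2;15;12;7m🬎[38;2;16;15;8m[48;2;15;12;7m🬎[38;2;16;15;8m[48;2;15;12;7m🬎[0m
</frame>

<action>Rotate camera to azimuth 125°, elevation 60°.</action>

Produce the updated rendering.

<frame>
[38;2;30;44;27m[48;2;27;40;24m🬂[38;2;30;44;27m[48;2;27;40;24m🬂[38;2;30;44;27m[48;2;27;40;24m🬂[38;2;30;44;27m[48;2;27;40;24m🬂[38;2;30;44;27m[48;2;27;40;24m🬂[38;2;30;44;27m[48;2;27;40;24m🬂[38;2;30;44;27m[48;2;27;40;24m🬂[38;2;30;44;27m[48;2;27;40;24m🬂[38;2;30;44;27m[48;2;27;40;24m🬂[38;2;30;44;27m[48;2;27;40;24m🬂[0m
[38;2;26;37;22m[48;2;24;33;20m🬂[38;2;26;37;22m[48;2;24;33;20m🬂[38;2;26;37;22m[48;2;24;33;20m🬂[38;2;25;34;21m[48;2;106;87;24m🬝[38;2;114;93;26m[48;2;38;42;20m🬋[38;2;138;113;32m[48;2;25;34;20m🬋[38;2;40;44;21m[48;2;150;123;35m🬎[38;2;26;37;22m[48;2;24;33;20m🬂[38;2;26;37;22m[48;2;24;33;20m🬂[38;2;26;37;22m[48;2;24;33;20m🬂[0m
[38;2;22;29;17m[48;2;21;25;15m🬎[38;2;22;29;17m[48;2;21;25;15m🬎[38;2;22;28;17m[48;2;138;113;32m🬕[38;2;101;83;23m[48;2;28;27;11m🬀[38;2;22;29;17m[48;2;21;25;15m🬎[38;2;22;29;17m[48;2;21;25;15m🬎[38;2;130;106;30m[48;2;21;27;16m🬁[38;2;48;42;15m[48;2;131;107;30m▐[38;2;22;29;17m[48;2;21;25;15m🬎[38;2;22;29;17m[48;2;21;25;15m🬎[0m
[38;2;19;22;13m[48;2;18;18;11m🬎[38;2;19;22;13m[48;2;18;18;11m🬎[38;2;154;126;36m[48;2;18;20;12m🬁[38;2;34;30;11m[48;2;138;113;32m🬊[38;2;20;21;11m[48;2;63;52;14m🬬[38;2;19;21;12m[48;2;26;21;6m🬝[38;2;19;22;13m[48;2;92;75;21m🬆[38;2;95;77;22m[48;2;18;19;11m🬕[38;2;19;22;13m[48;2;18;18;11m🬎[38;2;19;22;13m[48;2;18;18;11m🬎[0m
[38;2;16;15;8m[48;2;15;12;7m🬎[38;2;16;15;8m[48;2;15;12;7m🬎[38;2;16;15;8m[48;2;15;12;7m🬎[38;2;149;122;35m[48;2;15;13;7m🬁[38;2;161;134;49m[48;2;15;13;7m🬂[38;2;129;106;30m[48;2;15;13;7m🬂[38;2;105;86;24m[48;2;15;13;7m🬂[38;2;16;15;8m[48;2;15;12;7m🬎[38;2;16;15;8m[48;2;15;12;7m🬎[38;2;16;15;8m[48;2;15;12;7m🬎[0m
</frame>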